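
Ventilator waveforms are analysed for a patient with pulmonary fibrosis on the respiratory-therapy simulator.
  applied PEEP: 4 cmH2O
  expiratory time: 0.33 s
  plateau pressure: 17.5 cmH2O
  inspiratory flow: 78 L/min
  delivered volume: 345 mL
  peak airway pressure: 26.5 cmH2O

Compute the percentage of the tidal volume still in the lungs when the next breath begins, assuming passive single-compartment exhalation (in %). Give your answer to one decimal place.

Flow: 78 L/min ÷ 60 = 1.3 L/s.
R = (PIP − Pplat)/V̇ = (26.5 − 17.5) / 1.3 = 9.0/1.3 = 6.923 cmH2O·s/L.
C = Vt/(Pplat − PEEP) = 345.0 / (17.5 − 4) = 345.0/13.5 = 25.556 mL/cmH2O.
τ = R × C = 6.923 × 0.02556 L/cmH2O = 0.177 s.
Fraction remaining at end-expiration = e^(−Te/τ) = e^(−0.33/0.177) = 0.155 → 15.5%.

15.5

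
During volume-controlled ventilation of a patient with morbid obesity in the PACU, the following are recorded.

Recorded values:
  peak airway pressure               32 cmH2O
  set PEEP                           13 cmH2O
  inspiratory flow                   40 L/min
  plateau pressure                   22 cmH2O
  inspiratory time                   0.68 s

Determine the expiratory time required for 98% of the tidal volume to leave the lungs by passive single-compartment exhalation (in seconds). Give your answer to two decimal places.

2.96

Flow: 40 L/min ÷ 60 = 0.6667 L/s.
Vt = flow × Ti = 0.6667 L/s × 0.68 s × 1000 mL/L = 453.36 mL.
R = (PIP − Pplat)/V̇ = (32 − 22) / 0.6667 = 10.0/0.6667 = 14.999 cmH2O·s/L.
C = Vt/(Pplat − PEEP) = 453.36 / (22 − 13) = 453.36/9.0 = 50.373 mL/cmH2O.
τ = R × C = 14.999 × 0.05037 L/cmH2O = 0.7555 s.
t = −τ·ln(1 − 0.98) = −0.7555·ln(0.02) = 2.956 s.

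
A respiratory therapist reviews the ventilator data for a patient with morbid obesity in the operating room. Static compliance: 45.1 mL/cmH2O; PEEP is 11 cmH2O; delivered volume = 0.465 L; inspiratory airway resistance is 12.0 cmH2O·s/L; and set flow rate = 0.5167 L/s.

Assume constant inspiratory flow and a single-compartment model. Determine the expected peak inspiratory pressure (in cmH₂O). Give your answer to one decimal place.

27.5

Equation of motion (constant flow): PIP = Vt/C + R·V̇ + PEEP.
PIP = 465/45.1 + 12.0×0.5167 + 11 = 10.31 + 6.2 + 11 = 27.51 cmH2O.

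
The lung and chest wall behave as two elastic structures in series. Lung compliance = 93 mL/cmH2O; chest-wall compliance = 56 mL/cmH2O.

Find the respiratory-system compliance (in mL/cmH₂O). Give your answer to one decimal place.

Lung and chest wall are elastances in series: 1/Crs = 1/CL + 1/Ccw.
1/Crs = 1/93 + 1/56 = 0.02861.
Crs = 34.953 mL/cmH2O.

35.0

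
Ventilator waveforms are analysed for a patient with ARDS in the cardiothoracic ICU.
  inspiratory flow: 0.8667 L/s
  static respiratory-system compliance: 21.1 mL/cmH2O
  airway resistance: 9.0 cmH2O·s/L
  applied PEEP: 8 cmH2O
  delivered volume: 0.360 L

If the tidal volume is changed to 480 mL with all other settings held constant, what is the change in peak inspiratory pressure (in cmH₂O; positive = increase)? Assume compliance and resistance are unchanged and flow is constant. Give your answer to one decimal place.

5.7

PIP = Vt/C + R·V̇ + PEEP (constant-flow equation of motion).
Only the elastic term changes: ΔPIP = ΔVt / C = (480 − 360) / 21.1 = 5.687 cmH2O.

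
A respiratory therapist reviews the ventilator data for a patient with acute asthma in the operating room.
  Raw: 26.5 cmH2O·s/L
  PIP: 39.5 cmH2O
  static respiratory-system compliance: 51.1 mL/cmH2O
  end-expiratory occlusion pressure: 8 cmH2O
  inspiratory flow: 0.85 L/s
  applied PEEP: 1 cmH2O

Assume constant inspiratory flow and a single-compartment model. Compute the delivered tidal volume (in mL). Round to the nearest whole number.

Total PEEP = 8 cmH2O (set 1 + intrinsic 7); this is the baseline alveolar pressure.
Equation of motion (constant flow): PIP = Vt/C + R·V̇ + PEEP.
Vt/C = PIP − R·V̇ − PEEP = 39.5 − 22.525 − 8 = 8.975 cmH2O.
Vt = C × 8.975 = 51.1 × 8.975 = 458.62 mL.

459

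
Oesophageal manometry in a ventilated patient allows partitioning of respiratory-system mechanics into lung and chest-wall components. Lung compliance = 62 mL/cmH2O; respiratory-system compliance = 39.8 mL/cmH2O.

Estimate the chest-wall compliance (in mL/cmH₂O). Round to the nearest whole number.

111

1/Ccw = 1/Crs − 1/CL.
1/Ccw = 1/39.8 − 1/62 = 0.008997.
Ccw = 111.15 mL/cmH2O.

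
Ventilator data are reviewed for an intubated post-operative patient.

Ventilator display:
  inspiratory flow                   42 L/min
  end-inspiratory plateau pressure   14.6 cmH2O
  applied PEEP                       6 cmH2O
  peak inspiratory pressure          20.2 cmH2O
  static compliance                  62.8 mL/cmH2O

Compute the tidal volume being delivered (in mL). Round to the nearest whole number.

Vt = Cstat × (Pplat − PEEP) = 62.8 × (14.6 − 6) = 62.8 × 8.6 = 540.08 mL.

540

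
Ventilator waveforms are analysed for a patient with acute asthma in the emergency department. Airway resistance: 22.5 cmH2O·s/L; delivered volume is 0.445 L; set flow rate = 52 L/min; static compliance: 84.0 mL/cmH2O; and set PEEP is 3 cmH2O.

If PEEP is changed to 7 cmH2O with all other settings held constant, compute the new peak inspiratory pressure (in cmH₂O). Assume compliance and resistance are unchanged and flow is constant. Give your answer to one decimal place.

Flow: 52 L/min ÷ 60 = 0.8667 L/s.
PIP = Vt/C + R·V̇ + PEEP (constant-flow equation of motion).
Only the baseline term changes: ΔPIP = ΔPEEP = 7 − 3 = 4.0 cmH2O.
Original PIP = 445/84.0 + 22.5×0.8667 + 3 = 27.798 cmH2O; new PIP = 27.798 + (4.0) = 31.798 cmH2O.

31.8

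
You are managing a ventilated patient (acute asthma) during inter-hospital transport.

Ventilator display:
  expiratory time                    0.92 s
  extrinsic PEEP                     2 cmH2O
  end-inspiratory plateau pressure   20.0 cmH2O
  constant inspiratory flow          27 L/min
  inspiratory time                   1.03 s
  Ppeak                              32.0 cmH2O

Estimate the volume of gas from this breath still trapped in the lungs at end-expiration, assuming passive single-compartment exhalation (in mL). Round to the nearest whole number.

121

Flow: 27 L/min ÷ 60 = 0.45 L/s.
Vt = flow × Ti = 0.45 L/s × 1.03 s × 1000 mL/L = 463.5 mL.
R = (PIP − Pplat)/V̇ = (32.0 − 20.0) / 0.45 = 12.0/0.45 = 26.667 cmH2O·s/L.
C = Vt/(Pplat − PEEP) = 463.5 / (20.0 − 2) = 463.5/18.0 = 25.75 mL/cmH2O.
τ = R × C = 26.667 × 0.02575 L/cmH2O = 0.6867 s.
Fraction remaining = e^(−Te/τ) = e^(−0.92/0.6867) = 0.2619.
Trapped volume = 463.5 × 0.2619 = 121.39 mL.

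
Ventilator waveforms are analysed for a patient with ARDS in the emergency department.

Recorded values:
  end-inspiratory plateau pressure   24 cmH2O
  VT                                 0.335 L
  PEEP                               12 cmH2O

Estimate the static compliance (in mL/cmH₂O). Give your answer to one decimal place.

27.9

Cstat = Vt / (Pplat − PEEP) = 335 / (24 − 12) = 335 / 12.0 = 27.917 mL/cmH2O.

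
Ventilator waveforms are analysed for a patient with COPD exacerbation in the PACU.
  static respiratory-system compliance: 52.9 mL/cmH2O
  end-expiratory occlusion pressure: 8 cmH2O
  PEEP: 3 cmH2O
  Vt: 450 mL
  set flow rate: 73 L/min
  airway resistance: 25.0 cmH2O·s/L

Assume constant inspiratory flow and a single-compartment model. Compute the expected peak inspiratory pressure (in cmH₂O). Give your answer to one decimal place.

46.9

Flow: 73 L/min ÷ 60 = 1.2167 L/s.
Total PEEP = 8 cmH2O (set 3 + intrinsic 5); this is the baseline alveolar pressure.
Equation of motion (constant flow): PIP = Vt/C + R·V̇ + PEEP.
PIP = 450/52.9 + 25.0×1.2167 + 8 = 8.507 + 30.418 + 8 = 46.925 cmH2O.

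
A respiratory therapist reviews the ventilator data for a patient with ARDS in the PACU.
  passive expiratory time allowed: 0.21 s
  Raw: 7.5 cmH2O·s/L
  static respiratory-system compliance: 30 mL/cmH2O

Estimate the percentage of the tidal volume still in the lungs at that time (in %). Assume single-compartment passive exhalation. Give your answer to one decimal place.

τ = R × C = 7.5 × 30 mL/cmH2O = 7.5 × 0.030 L/cmH2O = 0.225 s.
Passive exhalation: V(t)/V₀ = e^(−t/τ) = e^(−0.21/0.225) = 0.3932.
Fraction remaining = 0.3932 → 39.32%.

39.3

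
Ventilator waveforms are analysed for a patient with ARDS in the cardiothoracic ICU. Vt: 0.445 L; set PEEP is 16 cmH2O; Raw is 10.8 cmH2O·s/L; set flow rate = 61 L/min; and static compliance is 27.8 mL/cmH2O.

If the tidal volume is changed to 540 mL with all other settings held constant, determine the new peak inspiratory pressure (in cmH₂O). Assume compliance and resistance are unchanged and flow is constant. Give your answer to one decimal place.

46.4

Flow: 61 L/min ÷ 60 = 1.0167 L/s.
PIP = Vt/C + R·V̇ + PEEP (constant-flow equation of motion).
Only the elastic term changes: ΔPIP = ΔVt / C = (540 − 445) / 27.8 = 3.417 cmH2O.
Original PIP = 445/27.8 + 10.8×1.0167 + 16 = 42.988 cmH2O; new PIP = 42.988 + (3.417) = 46.405 cmH2O.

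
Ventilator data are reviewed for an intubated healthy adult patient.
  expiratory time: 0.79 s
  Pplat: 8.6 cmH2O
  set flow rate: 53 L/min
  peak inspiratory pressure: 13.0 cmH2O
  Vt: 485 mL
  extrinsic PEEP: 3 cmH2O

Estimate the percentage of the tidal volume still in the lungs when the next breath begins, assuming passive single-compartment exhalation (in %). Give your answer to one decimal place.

Flow: 53 L/min ÷ 60 = 0.8833 L/s.
R = (PIP − Pplat)/V̇ = (13.0 − 8.6) / 0.8833 = 4.4/0.8833 = 4.981 cmH2O·s/L.
C = Vt/(Pplat − PEEP) = 485.0 / (8.6 − 3) = 485.0/5.6 = 86.607 mL/cmH2O.
τ = R × C = 4.981 × 0.08661 L/cmH2O = 0.4314 s.
Fraction remaining at end-expiration = e^(−Te/τ) = e^(−0.79/0.4314) = 0.1602 → 16.02%.

16.0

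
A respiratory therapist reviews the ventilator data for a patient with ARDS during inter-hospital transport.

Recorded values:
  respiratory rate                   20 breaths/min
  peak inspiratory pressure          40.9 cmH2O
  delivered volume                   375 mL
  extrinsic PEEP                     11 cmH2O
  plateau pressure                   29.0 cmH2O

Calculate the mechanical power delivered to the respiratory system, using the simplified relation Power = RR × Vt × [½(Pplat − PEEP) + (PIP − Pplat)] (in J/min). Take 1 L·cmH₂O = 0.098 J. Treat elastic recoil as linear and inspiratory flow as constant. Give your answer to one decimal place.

Per-breath work = Vt × [½(Pplat−PEEP) + (PIP−Pplat)] = 0.375 × [0.5×18.0 + 11.9] = 0.375 × 20.9 = 7.838 L·cmH2O.
Power = 20 × 7.838 = 156.76 L·cmH2O/min.
× 0.098 J/(L·cmH2O) → 15.362 J/min.

15.4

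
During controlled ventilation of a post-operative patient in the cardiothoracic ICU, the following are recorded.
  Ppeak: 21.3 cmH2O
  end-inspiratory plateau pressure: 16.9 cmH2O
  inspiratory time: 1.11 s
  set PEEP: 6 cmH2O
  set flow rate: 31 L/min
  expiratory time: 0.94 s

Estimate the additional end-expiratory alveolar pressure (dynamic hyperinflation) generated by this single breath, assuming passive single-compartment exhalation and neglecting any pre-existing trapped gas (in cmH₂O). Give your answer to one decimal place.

1.3

Flow: 31 L/min ÷ 60 = 0.5167 L/s.
Vt = flow × Ti = 0.5167 L/s × 1.11 s × 1000 mL/L = 573.54 mL.
R = (PIP − Pplat)/V̇ = (21.3 − 16.9) / 0.5167 = 4.4/0.5167 = 8.516 cmH2O·s/L.
C = Vt/(Pplat − PEEP) = 573.54 / (16.9 − 6) = 573.54/10.9 = 52.618 mL/cmH2O.
τ = R × C = 8.516 × 0.05262 L/cmH2O = 0.4481 s.
Fraction remaining = e^(−Te/τ) = e^(−0.94/0.4481) = 0.1227; trapped volume = 573.54 × 0.1227 = 70.373 mL.
Additional alveolar pressure from trapping ≈ V_trapped / C = 70.373 / 52.618 = 1.337 cmH2O.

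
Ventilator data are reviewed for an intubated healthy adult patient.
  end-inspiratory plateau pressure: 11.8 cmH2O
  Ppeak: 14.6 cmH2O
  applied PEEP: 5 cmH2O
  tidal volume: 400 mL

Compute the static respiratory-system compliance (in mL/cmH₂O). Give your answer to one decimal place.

Cstat = Vt / (Pplat − PEEP) = 400 / (11.8 − 5) = 400 / 6.8 = 58.824 mL/cmH2O.

58.8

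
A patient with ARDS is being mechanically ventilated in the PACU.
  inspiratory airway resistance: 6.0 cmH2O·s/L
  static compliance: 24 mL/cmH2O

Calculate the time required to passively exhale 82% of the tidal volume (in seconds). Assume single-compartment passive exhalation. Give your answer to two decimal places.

τ = R × C = 6.0 × 24 mL/cmH2O = 6.0 × 0.024 L/cmH2O = 0.144 s.
Exhaled fraction f = 1 − e^(−t/τ) → t = −τ·ln(1 − f) = −0.144·ln(0.18) = 0.2469 s.

0.25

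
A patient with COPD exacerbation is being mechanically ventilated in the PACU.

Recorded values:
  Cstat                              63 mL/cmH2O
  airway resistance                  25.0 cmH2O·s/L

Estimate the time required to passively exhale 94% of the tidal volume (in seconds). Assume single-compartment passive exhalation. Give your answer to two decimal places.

4.43

τ = R × C = 25.0 × 63 mL/cmH2O = 25.0 × 0.063 L/cmH2O = 1.575 s.
Exhaled fraction f = 1 − e^(−t/τ) → t = −τ·ln(1 − f) = −1.575·ln(0.06) = 4.431 s.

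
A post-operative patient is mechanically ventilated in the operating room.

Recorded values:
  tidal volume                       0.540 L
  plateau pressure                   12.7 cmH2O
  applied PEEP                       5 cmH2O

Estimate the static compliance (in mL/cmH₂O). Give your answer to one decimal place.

Cstat = Vt / (Pplat − PEEP) = 540 / (12.7 − 5) = 540 / 7.7 = 70.13 mL/cmH2O.

70.1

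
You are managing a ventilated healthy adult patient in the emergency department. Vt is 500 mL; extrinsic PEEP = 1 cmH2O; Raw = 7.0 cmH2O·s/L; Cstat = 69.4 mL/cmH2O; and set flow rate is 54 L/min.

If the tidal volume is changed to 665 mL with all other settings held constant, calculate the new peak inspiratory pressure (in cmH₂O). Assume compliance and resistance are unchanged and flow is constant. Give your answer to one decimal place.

Flow: 54 L/min ÷ 60 = 0.9 L/s.
PIP = Vt/C + R·V̇ + PEEP (constant-flow equation of motion).
Only the elastic term changes: ΔPIP = ΔVt / C = (665 − 500) / 69.4 = 2.378 cmH2O.
Original PIP = 500/69.4 + 7.0×0.9 + 1 = 14.505 cmH2O; new PIP = 14.505 + (2.378) = 16.883 cmH2O.

16.9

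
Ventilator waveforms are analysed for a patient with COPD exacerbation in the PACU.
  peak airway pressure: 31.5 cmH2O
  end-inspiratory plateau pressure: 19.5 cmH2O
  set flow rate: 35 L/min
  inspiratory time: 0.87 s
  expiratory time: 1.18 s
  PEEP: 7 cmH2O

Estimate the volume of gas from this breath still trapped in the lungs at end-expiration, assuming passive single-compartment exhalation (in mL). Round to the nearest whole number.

124

Flow: 35 L/min ÷ 60 = 0.5833 L/s.
Vt = flow × Ti = 0.5833 L/s × 0.87 s × 1000 mL/L = 507.47 mL.
R = (PIP − Pplat)/V̇ = (31.5 − 19.5) / 0.5833 = 12.0/0.5833 = 20.573 cmH2O·s/L.
C = Vt/(Pplat − PEEP) = 507.47 / (19.5 − 7) = 507.47/12.5 = 40.598 mL/cmH2O.
τ = R × C = 20.573 × 0.0406 L/cmH2O = 0.8353 s.
Fraction remaining = e^(−Te/τ) = e^(−1.18/0.8353) = 0.2435.
Trapped volume = 507.47 × 0.2435 = 123.57 mL.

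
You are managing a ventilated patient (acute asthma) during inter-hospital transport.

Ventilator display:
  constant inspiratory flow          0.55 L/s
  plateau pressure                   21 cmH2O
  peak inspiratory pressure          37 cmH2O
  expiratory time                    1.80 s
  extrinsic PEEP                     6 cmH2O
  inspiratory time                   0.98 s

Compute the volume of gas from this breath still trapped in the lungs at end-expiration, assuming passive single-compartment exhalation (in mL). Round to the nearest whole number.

Vt = flow × Ti = 0.55 L/s × 0.98 s × 1000 mL/L = 539.0 mL.
R = (PIP − Pplat)/V̇ = (37 − 21) / 0.55 = 16.0/0.55 = 29.091 cmH2O·s/L.
C = Vt/(Pplat − PEEP) = 539.0 / (21 − 6) = 539.0/15.0 = 35.933 mL/cmH2O.
τ = R × C = 29.091 × 0.03593 L/cmH2O = 1.045 s.
Fraction remaining = e^(−Te/τ) = e^(−1.80/1.045) = 0.1786.
Trapped volume = 539.0 × 0.1786 = 96.265 mL.

96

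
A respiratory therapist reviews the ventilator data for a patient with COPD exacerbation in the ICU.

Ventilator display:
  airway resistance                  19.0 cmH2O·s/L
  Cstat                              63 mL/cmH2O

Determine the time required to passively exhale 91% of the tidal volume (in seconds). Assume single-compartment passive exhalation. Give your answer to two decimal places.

τ = R × C = 19.0 × 63 mL/cmH2O = 19.0 × 0.063 L/cmH2O = 1.197 s.
Exhaled fraction f = 1 − e^(−t/τ) → t = −τ·ln(1 − f) = −1.197·ln(0.09) = 2.882 s.

2.88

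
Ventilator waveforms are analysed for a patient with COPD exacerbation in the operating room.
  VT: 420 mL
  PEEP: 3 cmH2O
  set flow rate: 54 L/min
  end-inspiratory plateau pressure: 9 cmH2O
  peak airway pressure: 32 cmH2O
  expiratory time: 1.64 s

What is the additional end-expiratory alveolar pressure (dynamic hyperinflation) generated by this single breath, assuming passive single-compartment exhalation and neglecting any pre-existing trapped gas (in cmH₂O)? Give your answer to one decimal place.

2.4

Flow: 54 L/min ÷ 60 = 0.9 L/s.
R = (PIP − Pplat)/V̇ = (32 − 9) / 0.9 = 23.0/0.9 = 25.556 cmH2O·s/L.
C = Vt/(Pplat − PEEP) = 420.0 / (9 − 3) = 420.0/6.0 = 70.0 mL/cmH2O.
τ = R × C = 25.556 × 0.07 L/cmH2O = 1.789 s.
Fraction remaining = e^(−Te/τ) = e^(−1.64/1.789) = 0.3998; trapped volume = 420.0 × 0.3998 = 167.92 mL.
Additional alveolar pressure from trapping ≈ V_trapped / C = 167.92 / 70.0 = 2.399 cmH2O.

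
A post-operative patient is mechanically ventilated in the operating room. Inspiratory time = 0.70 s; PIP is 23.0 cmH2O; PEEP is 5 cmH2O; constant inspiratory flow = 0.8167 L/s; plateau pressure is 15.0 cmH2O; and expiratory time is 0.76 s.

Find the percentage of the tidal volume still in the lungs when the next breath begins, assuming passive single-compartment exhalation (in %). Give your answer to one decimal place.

Vt = flow × Ti = 0.8167 L/s × 0.70 s × 1000 mL/L = 571.69 mL.
R = (PIP − Pplat)/V̇ = (23.0 − 15.0) / 0.8167 = 8.0/0.8167 = 9.796 cmH2O·s/L.
C = Vt/(Pplat − PEEP) = 571.69 / (15.0 − 5) = 571.69/10.0 = 57.169 mL/cmH2O.
τ = R × C = 9.796 × 0.05717 L/cmH2O = 0.56 s.
Fraction remaining at end-expiration = e^(−Te/τ) = e^(−0.76/0.56) = 0.2574 → 25.74%.

25.7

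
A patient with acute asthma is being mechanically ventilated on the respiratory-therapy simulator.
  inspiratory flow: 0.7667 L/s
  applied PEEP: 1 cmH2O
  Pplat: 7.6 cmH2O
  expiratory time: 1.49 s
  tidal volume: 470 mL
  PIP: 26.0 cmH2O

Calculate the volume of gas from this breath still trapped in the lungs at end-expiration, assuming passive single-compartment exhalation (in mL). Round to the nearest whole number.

R = (PIP − Pplat)/V̇ = (26.0 − 7.6) / 0.7667 = 18.4/0.7667 = 23.999 cmH2O·s/L.
C = Vt/(Pplat − PEEP) = 470.0 / (7.6 − 1) = 470.0/6.6 = 71.212 mL/cmH2O.
τ = R × C = 23.999 × 0.07121 L/cmH2O = 1.709 s.
Fraction remaining = e^(−Te/τ) = e^(−1.49/1.709) = 0.4182.
Trapped volume = 470.0 × 0.4182 = 196.55 mL.

197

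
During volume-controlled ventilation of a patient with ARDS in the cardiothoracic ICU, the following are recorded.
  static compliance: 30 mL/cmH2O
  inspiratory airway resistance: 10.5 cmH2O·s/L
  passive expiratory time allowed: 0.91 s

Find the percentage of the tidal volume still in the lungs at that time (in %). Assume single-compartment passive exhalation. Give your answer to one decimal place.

5.6

τ = R × C = 10.5 × 30 mL/cmH2O = 10.5 × 0.030 L/cmH2O = 0.315 s.
Passive exhalation: V(t)/V₀ = e^(−t/τ) = e^(−0.91/0.315) = 0.05564.
Fraction remaining = 0.05564 → 5.564%.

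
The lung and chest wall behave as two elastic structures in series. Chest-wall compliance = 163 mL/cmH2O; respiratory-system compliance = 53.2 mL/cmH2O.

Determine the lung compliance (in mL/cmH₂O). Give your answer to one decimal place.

1/CL = 1/Crs − 1/Ccw.
1/CL = 1/53.2 − 1/163 = 0.01266.
CL = 78.989 mL/cmH2O.

79.0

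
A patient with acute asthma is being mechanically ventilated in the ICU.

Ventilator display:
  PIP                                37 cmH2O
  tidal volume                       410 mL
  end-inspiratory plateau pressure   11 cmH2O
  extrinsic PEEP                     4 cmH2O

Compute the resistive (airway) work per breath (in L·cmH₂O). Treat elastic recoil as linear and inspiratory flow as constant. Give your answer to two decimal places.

10.66

With constant inspiratory flow the resistive pressure is constant at PIP − Pplat = 37 − 11 = 26.0 cmH2O, so resistive work = 26.0 × 0.410 = 10.66 L·cmH2O.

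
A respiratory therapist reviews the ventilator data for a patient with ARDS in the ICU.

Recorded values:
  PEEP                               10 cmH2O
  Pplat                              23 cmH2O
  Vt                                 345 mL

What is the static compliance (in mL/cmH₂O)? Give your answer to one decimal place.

Cstat = Vt / (Pplat − PEEP) = 345 / (23 − 10) = 345 / 13.0 = 26.538 mL/cmH2O.

26.5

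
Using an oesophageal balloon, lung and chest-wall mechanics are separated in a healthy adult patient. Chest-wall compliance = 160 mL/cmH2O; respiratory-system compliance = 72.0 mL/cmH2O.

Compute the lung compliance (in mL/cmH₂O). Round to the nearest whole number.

1/CL = 1/Crs − 1/Ccw.
1/CL = 1/72.0 − 1/160 = 0.007639.
CL = 130.91 mL/cmH2O.

131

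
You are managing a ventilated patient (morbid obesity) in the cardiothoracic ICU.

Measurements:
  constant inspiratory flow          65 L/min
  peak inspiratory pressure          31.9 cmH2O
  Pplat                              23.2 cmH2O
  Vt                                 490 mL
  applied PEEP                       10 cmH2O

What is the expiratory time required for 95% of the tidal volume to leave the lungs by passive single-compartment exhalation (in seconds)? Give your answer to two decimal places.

0.89

Flow: 65 L/min ÷ 60 = 1.0833 L/s.
R = (PIP − Pplat)/V̇ = (31.9 − 23.2) / 1.0833 = 8.7/1.0833 = 8.031 cmH2O·s/L.
C = Vt/(Pplat − PEEP) = 490.0 / (23.2 − 10) = 490.0/13.2 = 37.121 mL/cmH2O.
τ = R × C = 8.031 × 0.03712 L/cmH2O = 0.2981 s.
t = −τ·ln(1 − 0.95) = −0.2981·ln(0.05) = 0.893 s.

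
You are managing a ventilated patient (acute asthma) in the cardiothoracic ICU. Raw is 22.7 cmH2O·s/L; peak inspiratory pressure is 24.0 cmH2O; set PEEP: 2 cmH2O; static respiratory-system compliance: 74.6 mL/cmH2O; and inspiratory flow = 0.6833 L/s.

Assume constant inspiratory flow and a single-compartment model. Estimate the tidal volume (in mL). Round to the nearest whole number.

484

Equation of motion (constant flow): PIP = Vt/C + R·V̇ + PEEP.
Vt/C = PIP − R·V̇ − PEEP = 24.0 − 15.511 − 2 = 6.489 cmH2O.
Vt = C × 6.489 = 74.6 × 6.489 = 484.08 mL.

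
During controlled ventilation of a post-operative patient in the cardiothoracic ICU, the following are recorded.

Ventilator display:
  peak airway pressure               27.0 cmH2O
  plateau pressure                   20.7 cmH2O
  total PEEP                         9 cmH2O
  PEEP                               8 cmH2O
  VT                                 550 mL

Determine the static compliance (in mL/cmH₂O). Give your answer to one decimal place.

47.0

End-expiratory occlusion gives total PEEP = 9 cmH2O (intrinsic PEEP = 9 − 8 = 1). Use total PEEP for the elastic gradient.
Cstat = Vt / (Pplat − PEEPtotal) = 550 / (20.7 − 9) = 550 / 11.7 = 47.009 mL/cmH2O.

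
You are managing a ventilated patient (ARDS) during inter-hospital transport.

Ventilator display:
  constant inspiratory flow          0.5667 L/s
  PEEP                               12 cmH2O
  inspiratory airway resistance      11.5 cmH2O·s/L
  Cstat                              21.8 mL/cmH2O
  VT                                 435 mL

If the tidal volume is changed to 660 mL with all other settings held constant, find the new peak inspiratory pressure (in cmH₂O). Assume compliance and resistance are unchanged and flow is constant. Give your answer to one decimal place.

48.8

PIP = Vt/C + R·V̇ + PEEP (constant-flow equation of motion).
Only the elastic term changes: ΔPIP = ΔVt / C = (660 − 435) / 21.8 = 10.321 cmH2O.
Original PIP = 435/21.8 + 11.5×0.5667 + 12 = 38.471 cmH2O; new PIP = 38.471 + (10.321) = 48.792 cmH2O.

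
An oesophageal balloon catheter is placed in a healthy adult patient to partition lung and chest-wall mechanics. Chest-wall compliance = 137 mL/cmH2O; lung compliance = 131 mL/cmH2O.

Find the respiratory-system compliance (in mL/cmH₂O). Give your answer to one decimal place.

67.0

Lung and chest wall are elastances in series: 1/Crs = 1/CL + 1/Ccw.
1/Crs = 1/131 + 1/137 = 0.01493.
Crs = 66.979 mL/cmH2O.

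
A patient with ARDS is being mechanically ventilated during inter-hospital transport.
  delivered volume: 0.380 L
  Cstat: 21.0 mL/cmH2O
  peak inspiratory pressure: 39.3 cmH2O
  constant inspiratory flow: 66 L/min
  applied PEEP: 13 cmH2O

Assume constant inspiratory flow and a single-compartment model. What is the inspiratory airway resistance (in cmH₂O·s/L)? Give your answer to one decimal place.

7.5

Flow: 66 L/min ÷ 60 = 1.1 L/s.
Equation of motion (constant flow): PIP = Vt/C + R·V̇ + PEEP.
R·V̇ = PIP − Vt/C − PEEP = 39.3 − 380/21.0 − 13 = 39.3 − 18.095 − 13 = 8.205 cmH2O.
R = 8.205 / 1.1 = 7.459 cmH2O·s/L.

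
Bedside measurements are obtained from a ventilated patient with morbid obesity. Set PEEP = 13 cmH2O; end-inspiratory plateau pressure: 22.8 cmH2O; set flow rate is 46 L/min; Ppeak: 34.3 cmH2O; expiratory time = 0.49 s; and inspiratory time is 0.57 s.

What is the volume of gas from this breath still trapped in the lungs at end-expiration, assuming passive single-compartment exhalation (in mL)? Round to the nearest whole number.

210

Flow: 46 L/min ÷ 60 = 0.7667 L/s.
Vt = flow × Ti = 0.7667 L/s × 0.57 s × 1000 mL/L = 437.02 mL.
R = (PIP − Pplat)/V̇ = (34.3 − 22.8) / 0.7667 = 11.5/0.7667 = 14.999 cmH2O·s/L.
C = Vt/(Pplat − PEEP) = 437.02 / (22.8 − 13) = 437.02/9.8 = 44.594 mL/cmH2O.
τ = R × C = 14.999 × 0.04459 L/cmH2O = 0.6688 s.
Fraction remaining = e^(−Te/τ) = e^(−0.49/0.6688) = 0.4806.
Trapped volume = 437.02 × 0.4806 = 210.03 mL.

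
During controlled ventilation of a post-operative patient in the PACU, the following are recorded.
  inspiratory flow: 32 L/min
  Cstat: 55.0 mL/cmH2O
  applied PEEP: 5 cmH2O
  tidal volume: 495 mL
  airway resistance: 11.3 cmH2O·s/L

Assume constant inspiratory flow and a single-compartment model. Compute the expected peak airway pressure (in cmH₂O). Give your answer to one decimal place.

Flow: 32 L/min ÷ 60 = 0.5333 L/s.
Equation of motion (constant flow): PIP = Vt/C + R·V̇ + PEEP.
PIP = 495/55.0 + 11.3×0.5333 + 5 = 9.0 + 6.026 + 5 = 20.026 cmH2O.

20.0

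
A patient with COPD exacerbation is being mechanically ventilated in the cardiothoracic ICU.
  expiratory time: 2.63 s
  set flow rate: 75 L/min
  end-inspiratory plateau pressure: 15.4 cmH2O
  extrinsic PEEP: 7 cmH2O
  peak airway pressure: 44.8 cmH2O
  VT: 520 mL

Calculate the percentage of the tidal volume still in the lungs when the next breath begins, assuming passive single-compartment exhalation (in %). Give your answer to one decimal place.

Flow: 75 L/min ÷ 60 = 1.25 L/s.
R = (PIP − Pplat)/V̇ = (44.8 − 15.4) / 1.25 = 29.4/1.25 = 23.52 cmH2O·s/L.
C = Vt/(Pplat − PEEP) = 520.0 / (15.4 − 7) = 520.0/8.4 = 61.905 mL/cmH2O.
τ = R × C = 23.52 × 0.06191 L/cmH2O = 1.456 s.
Fraction remaining at end-expiration = e^(−Te/τ) = e^(−2.63/1.456) = 0.1643 → 16.43%.

16.4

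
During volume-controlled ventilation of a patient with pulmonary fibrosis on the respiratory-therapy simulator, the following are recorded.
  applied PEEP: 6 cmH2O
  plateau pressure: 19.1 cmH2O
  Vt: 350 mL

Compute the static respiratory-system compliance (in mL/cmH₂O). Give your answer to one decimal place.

Cstat = Vt / (Pplat − PEEP) = 350 / (19.1 − 6) = 350 / 13.1 = 26.718 mL/cmH2O.

26.7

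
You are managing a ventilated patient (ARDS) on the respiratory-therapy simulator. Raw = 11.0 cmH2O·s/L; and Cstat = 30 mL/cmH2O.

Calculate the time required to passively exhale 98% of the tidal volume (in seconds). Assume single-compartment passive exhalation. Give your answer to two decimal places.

1.29

τ = R × C = 11.0 × 30 mL/cmH2O = 11.0 × 0.030 L/cmH2O = 0.33 s.
Exhaled fraction f = 1 − e^(−t/τ) → t = −τ·ln(1 − f) = −0.33·ln(0.02) = 1.291 s.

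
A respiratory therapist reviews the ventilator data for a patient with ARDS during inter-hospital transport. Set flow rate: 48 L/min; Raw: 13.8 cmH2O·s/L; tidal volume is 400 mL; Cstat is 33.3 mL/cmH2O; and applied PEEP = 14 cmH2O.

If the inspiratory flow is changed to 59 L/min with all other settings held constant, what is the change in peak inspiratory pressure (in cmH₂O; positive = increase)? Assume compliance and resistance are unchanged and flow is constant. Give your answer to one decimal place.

2.5

Flow: 48 L/min ÷ 60 = 0.8 L/s.
New flow: 59 L/min ÷ 60 = 0.9833 L/s.
PIP = Vt/C + R·V̇ + PEEP (constant-flow equation of motion).
Only the resistive term changes: ΔPIP = R × ΔV̇ = 13.8 × (0.9833 − 0.8) = 13.8 × 0.1833 = 2.53 cmH2O.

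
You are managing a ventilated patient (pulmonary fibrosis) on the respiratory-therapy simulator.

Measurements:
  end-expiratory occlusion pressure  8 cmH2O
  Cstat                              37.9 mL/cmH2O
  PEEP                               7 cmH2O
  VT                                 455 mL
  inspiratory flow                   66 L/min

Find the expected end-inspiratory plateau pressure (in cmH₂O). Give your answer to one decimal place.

End-expiratory occlusion gives total PEEP = 8 cmH2O (intrinsic PEEP = 8 − 7 = 1). Use total PEEP for the elastic gradient.
Pplat = PEEPtotal + Vt / Cstat = 8 + 455 / 37.9 = 8 + 12.005 = 20.005 cmH2O.

20.0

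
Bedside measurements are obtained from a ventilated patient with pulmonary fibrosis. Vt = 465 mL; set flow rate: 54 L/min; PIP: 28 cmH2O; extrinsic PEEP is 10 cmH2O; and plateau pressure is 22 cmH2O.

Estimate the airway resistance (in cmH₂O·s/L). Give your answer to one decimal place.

Flow: 54 L/min ÷ 60 = 0.9 L/s.
Raw = (PIP − Pplat) / flow = (28 − 22) / 0.9 = 6.0 / 0.9 = 6.667 cmH2O·s/L.

6.7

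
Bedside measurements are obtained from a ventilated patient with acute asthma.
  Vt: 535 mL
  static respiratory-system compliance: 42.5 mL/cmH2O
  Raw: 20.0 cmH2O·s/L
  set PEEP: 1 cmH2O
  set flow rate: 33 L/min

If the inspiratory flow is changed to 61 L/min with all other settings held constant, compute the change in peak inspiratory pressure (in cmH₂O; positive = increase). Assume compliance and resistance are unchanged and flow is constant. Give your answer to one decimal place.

9.3

Flow: 33 L/min ÷ 60 = 0.55 L/s.
New flow: 61 L/min ÷ 60 = 1.0167 L/s.
PIP = Vt/C + R·V̇ + PEEP (constant-flow equation of motion).
Only the resistive term changes: ΔPIP = R × ΔV̇ = 20.0 × (1.0167 − 0.55) = 20.0 × 0.4667 = 9.334 cmH2O.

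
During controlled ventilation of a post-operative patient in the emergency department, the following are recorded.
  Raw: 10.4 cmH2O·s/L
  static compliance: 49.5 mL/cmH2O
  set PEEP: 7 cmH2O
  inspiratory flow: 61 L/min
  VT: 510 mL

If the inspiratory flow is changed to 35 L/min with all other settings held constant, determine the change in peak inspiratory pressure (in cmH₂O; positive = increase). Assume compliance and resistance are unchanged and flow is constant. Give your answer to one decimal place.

Flow: 61 L/min ÷ 60 = 1.0167 L/s.
New flow: 35 L/min ÷ 60 = 0.5833 L/s.
PIP = Vt/C + R·V̇ + PEEP (constant-flow equation of motion).
Only the resistive term changes: ΔPIP = R × ΔV̇ = 10.4 × (0.5833 − 1.0167) = 10.4 × -0.4334 = -4.507 cmH2O.

-4.5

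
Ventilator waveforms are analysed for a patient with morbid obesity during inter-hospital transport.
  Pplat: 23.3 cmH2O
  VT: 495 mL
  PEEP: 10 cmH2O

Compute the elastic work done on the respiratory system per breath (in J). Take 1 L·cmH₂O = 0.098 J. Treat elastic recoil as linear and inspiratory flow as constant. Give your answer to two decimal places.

Elastic work ≈ ½ × (Pplat − PEEP) × Vt = 0.5 × (23.3 − 10) × 0.495 L = 0.5 × 13.3 × 0.495 = 3.292 L·cmH2O.
× 0.098 J/(L·cmH2O) → 0.3226 J.

0.32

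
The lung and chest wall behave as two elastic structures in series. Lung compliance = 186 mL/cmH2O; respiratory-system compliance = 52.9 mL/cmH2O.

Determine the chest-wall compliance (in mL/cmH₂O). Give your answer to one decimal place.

1/Ccw = 1/Crs − 1/CL.
1/Ccw = 1/52.9 − 1/186 = 0.01353.
Ccw = 73.91 mL/cmH2O.

73.9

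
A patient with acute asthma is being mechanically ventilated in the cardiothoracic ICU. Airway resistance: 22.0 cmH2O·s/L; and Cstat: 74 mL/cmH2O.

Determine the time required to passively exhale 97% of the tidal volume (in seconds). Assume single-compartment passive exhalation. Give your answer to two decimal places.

τ = R × C = 22.0 × 74 mL/cmH2O = 22.0 × 0.074 L/cmH2O = 1.628 s.
Exhaled fraction f = 1 − e^(−t/τ) → t = −τ·ln(1 − f) = −1.628·ln(0.03) = 5.709 s.

5.71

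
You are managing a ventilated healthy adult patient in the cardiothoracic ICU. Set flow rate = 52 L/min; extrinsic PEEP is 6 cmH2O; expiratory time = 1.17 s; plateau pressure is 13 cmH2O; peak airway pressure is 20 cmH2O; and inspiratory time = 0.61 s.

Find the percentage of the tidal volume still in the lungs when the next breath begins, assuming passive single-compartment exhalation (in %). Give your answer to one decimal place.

Flow: 52 L/min ÷ 60 = 0.8667 L/s.
Vt = flow × Ti = 0.8667 L/s × 0.61 s × 1000 mL/L = 528.69 mL.
R = (PIP − Pplat)/V̇ = (20 − 13) / 0.8667 = 7.0/0.8667 = 8.077 cmH2O·s/L.
C = Vt/(Pplat − PEEP) = 528.69 / (13 − 6) = 528.69/7.0 = 75.527 mL/cmH2O.
τ = R × C = 8.077 × 0.07553 L/cmH2O = 0.6101 s.
Fraction remaining at end-expiration = e^(−Te/τ) = e^(−1.17/0.6101) = 0.1469 → 14.69%.

14.7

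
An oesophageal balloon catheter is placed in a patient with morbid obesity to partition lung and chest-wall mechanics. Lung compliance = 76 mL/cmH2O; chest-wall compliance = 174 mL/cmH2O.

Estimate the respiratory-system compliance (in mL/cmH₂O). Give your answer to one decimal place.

52.9

Lung and chest wall are elastances in series: 1/Crs = 1/CL + 1/Ccw.
1/Crs = 1/76 + 1/174 = 0.01891.
Crs = 52.882 mL/cmH2O.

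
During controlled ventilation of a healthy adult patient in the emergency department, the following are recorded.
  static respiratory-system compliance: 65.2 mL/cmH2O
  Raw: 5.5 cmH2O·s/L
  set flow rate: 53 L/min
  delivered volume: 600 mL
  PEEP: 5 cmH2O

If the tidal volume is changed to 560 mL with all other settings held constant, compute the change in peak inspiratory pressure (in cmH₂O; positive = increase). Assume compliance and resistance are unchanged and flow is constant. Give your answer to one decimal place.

-0.6

PIP = Vt/C + R·V̇ + PEEP (constant-flow equation of motion).
Only the elastic term changes: ΔPIP = ΔVt / C = (560 − 600) / 65.2 = -0.6135 cmH2O.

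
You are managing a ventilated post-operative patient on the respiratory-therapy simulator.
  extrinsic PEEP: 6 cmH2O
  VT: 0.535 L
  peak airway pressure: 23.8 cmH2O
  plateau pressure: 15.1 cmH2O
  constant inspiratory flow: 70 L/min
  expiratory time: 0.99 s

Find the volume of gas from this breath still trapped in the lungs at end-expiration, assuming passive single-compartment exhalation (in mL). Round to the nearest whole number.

56

Flow: 70 L/min ÷ 60 = 1.1667 L/s.
R = (PIP − Pplat)/V̇ = (23.8 − 15.1) / 1.1667 = 8.7/1.1667 = 7.457 cmH2O·s/L.
C = Vt/(Pplat − PEEP) = 535.0 / (15.1 − 6) = 535.0/9.1 = 58.791 mL/cmH2O.
τ = R × C = 7.457 × 0.05879 L/cmH2O = 0.4384 s.
Fraction remaining = e^(−Te/τ) = e^(−0.99/0.4384) = 0.1045.
Trapped volume = 535.0 × 0.1045 = 55.908 mL.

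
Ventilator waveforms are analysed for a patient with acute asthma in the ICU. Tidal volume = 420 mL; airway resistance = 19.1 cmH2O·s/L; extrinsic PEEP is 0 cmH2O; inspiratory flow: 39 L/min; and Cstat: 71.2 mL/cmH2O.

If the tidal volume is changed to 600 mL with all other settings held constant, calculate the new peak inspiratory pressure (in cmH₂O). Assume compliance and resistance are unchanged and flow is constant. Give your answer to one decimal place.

Flow: 39 L/min ÷ 60 = 0.65 L/s.
PIP = Vt/C + R·V̇ + PEEP (constant-flow equation of motion).
Only the elastic term changes: ΔPIP = ΔVt / C = (600 − 420) / 71.2 = 2.528 cmH2O.
Original PIP = 420/71.2 + 19.1×0.65 + 0 = 18.314 cmH2O; new PIP = 18.314 + (2.528) = 20.842 cmH2O.

20.8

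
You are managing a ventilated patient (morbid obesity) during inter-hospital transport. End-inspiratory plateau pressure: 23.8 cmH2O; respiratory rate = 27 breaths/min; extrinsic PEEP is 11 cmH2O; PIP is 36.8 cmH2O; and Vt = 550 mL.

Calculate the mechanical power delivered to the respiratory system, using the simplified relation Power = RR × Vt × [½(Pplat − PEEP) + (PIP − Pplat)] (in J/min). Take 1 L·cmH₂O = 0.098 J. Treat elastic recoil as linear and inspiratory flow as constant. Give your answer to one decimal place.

28.2

Per-breath work = Vt × [½(Pplat−PEEP) + (PIP−Pplat)] = 0.550 × [0.5×12.8 + 13.0] = 0.550 × 19.4 = 10.67 L·cmH2O.
Power = 27 × 10.67 = 288.09 L·cmH2O/min.
× 0.098 J/(L·cmH2O) → 28.233 J/min.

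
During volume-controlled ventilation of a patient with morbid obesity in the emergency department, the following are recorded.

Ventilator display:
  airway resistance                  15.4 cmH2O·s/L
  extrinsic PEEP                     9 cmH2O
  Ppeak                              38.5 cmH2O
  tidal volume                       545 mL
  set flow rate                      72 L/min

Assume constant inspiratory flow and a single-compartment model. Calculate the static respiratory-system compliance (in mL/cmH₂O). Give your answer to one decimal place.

Flow: 72 L/min ÷ 60 = 1.2 L/s.
Equation of motion (constant flow): PIP = Vt/C + R·V̇ + PEEP.
Vt/C = PIP − R·V̇ − PEEP = 38.5 − 15.4×1.2 − 9 = 38.5 − 18.48 − 9 = 11.02 cmH2O.
C = Vt / 11.02 = 545 / 11.02 = 49.456 mL/cmH2O.

49.5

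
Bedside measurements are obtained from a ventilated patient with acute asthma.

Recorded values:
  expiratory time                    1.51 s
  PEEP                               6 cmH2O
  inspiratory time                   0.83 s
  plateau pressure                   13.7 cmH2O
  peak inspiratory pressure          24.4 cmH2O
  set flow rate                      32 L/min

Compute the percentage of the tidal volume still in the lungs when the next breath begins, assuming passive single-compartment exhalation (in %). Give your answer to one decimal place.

27.0

Flow: 32 L/min ÷ 60 = 0.5333 L/s.
Vt = flow × Ti = 0.5333 L/s × 0.83 s × 1000 mL/L = 442.64 mL.
R = (PIP − Pplat)/V̇ = (24.4 − 13.7) / 0.5333 = 10.7/0.5333 = 20.064 cmH2O·s/L.
C = Vt/(Pplat − PEEP) = 442.64 / (13.7 − 6) = 442.64/7.7 = 57.486 mL/cmH2O.
τ = R × C = 20.064 × 0.05749 L/cmH2O = 1.153 s.
Fraction remaining at end-expiration = e^(−Te/τ) = e^(−1.51/1.153) = 0.2699 → 26.99%.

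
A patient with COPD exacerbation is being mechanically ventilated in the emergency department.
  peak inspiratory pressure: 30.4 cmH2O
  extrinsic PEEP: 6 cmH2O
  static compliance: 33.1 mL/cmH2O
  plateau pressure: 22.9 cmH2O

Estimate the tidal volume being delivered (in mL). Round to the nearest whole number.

559

Vt = Cstat × (Pplat − PEEP) = 33.1 × (22.9 − 6) = 33.1 × 16.9 = 559.39 mL.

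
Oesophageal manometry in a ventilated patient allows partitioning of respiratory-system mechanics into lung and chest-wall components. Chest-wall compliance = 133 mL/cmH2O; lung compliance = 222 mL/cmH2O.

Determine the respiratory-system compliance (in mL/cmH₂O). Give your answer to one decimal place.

83.2

Lung and chest wall are elastances in series: 1/Crs = 1/CL + 1/Ccw.
1/Crs = 1/222 + 1/133 = 0.01202.
Crs = 83.195 mL/cmH2O.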